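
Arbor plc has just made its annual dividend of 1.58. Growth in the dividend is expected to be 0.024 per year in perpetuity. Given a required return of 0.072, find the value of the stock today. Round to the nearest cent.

33.71

D₁ = D₀ × (1 + g) = 1.58 × 1.024 = 1.6179
Growing perpetuity: P = D₁ / (r − g) = 1.6179 / (0.072 − 0.024) = 33.71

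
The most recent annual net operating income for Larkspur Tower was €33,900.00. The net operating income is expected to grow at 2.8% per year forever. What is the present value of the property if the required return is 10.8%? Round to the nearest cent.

€435615.00

D₁ = D₀ × (1 + g) = €33,900.00 × 1.028 = €34,849.2000
Growing perpetuity: P = D₁ / (r − g) = €34,849.2000 / (0.108 − 0.028) = €435,615.00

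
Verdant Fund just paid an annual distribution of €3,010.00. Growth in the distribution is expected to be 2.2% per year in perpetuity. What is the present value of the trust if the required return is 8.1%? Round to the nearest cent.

D₁ = D₀ × (1 + g) = €3,010.00 × 1.022 = €3,076.2200
Growing perpetuity: P = D₁ / (r − g) = €3,076.2200 / (0.081 − 0.022) = €52,139.32

€52139.32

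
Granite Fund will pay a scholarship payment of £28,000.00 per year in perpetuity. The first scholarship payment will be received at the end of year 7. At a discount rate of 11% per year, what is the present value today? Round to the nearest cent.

£136090.39

Value at end of year 6: C / r = £28,000.00 / 0.11 = £254,545.4545
Discount to today: PV = £254,545.4545 / (1 + 0.11)^6 = £254,545.4545 / 1.870415 = £136,090.39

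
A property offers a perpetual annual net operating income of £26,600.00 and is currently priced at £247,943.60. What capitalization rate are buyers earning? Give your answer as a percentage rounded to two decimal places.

P = C/r ⇒ r = C/P = £26,600.00/£247,943.60 = 0.107282

10.73%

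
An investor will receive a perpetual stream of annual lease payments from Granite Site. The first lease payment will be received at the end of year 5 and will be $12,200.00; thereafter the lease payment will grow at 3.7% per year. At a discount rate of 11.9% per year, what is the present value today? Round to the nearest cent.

Value at end of year 4: C₁ / (r − g) = $12,200.00 / (0.119 − 0.037) = $148,780.4878
Discount to today: PV = $148,780.4878 / (1 + 0.119)^4 = $148,780.4878 / 1.567907 = $94,891.13

$94891.13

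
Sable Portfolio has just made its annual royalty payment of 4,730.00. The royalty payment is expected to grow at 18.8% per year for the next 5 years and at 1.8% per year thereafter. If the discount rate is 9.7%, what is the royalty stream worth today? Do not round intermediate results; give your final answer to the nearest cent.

121016.89

D_1 = 5619.24000
D_2 = 6675.65712
D_3 = 7930.68066
D_4 = 9421.64862
D_5 = 11192.91856
Terminal value at year 5: TV = D_5×(1+g_2)/(r−g_2) = 11394.39110/0.079 = 144232.79870
P_0 = D_1/(1+r)^1 + D_2/(1+r)^2 + D_3/(1+r)^3 + D_4/(1+r)^4 + D_5/(1+r)^5 + TV/(1+r)^5
    = 5122.37010 + 5547.28868 + 6007.45574 + 6505.79528 + 7045.47383 + 90788.51087 = 121016.89450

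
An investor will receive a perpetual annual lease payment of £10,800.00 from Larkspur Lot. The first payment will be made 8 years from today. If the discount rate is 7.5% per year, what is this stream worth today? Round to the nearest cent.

Value at end of year 7: C / r = £10,800.00 / 0.075 = £144,000.0000
Discount to today: PV = £144,000.0000 / (1 + 0.075)^7 = £144,000.0000 / 1.659049 = £86,796.71

£86796.71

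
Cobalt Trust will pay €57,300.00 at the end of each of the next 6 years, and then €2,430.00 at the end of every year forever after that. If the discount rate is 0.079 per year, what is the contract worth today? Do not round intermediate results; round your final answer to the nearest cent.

€285188.25

PV of 6-year annuity: €57,300.00 × [1 − (1+0.079)^−6] / 0.079 = 265696.51478
Perpetuity value at year 6: €2,430.00 / 0.079 = 30759.49367
PV of perpetuity: 30759.49367 / (1+0.079)^6 = 19491.73571
Total PV = 265696.51478 + 19491.73571 = 285188.25049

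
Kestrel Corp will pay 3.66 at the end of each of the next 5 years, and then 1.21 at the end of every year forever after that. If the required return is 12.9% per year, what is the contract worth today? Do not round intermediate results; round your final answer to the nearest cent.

PV of 5-year annuity: 3.66 × [1 − (1+0.129)^−5] / 0.129 = 12.90454
Perpetuity value at year 5: 1.21 / 0.129 = 9.37984
PV of perpetuity: 9.37984 / (1+0.129)^5 = 5.11359
Total PV = 12.90454 + 5.11359 = 18.01813

18.02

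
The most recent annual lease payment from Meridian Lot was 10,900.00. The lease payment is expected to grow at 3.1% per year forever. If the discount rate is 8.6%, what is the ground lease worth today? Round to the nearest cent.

D₁ = D₀ × (1 + g) = 10,900.00 × 1.031 = 11,237.9000
Growing perpetuity: P = D₁ / (r − g) = 11,237.9000 / (0.086 − 0.031) = 204,325.45

204325.45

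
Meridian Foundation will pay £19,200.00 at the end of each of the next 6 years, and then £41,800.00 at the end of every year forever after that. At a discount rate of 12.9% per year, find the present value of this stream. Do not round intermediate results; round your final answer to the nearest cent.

PV of 6-year annuity: £19,200.00 × [1 − (1+0.129)^−6] / 0.129 = 76967.17256
Perpetuity value at year 6: £41,800.00 / 0.129 = 324031.00775
PV of perpetuity: 324031.00775 / (1+0.129)^6 = 156467.05915
Total PV = 76967.17256 + 156467.05915 = 233434.23171

£233434.23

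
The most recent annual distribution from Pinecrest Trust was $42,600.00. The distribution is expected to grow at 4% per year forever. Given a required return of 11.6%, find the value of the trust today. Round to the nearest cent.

D₁ = D₀ × (1 + g) = $42,600.00 × 1.04 = $44,304.0000
Growing perpetuity: P = D₁ / (r − g) = $44,304.0000 / (0.116 − 0.04) = $582,947.37

$582947.37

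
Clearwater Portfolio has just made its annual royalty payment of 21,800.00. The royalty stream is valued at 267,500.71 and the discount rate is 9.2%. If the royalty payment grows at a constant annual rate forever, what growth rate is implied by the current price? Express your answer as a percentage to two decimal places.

0.97%

P = D₀(1+g)/(r−g) ⇒ P(r−g) = D₀(1+g) ⇒ g(P+D₀) = P·r − D₀
g = (P·r − D₀)/(P + D₀) = (267,500.71×0.092 − 21,800.00) / (267,500.71 + 21,800.00) = 0.009713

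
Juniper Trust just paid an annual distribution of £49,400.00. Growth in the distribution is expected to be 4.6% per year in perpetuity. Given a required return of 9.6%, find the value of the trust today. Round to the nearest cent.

£1033448.00

D₁ = D₀ × (1 + g) = £49,400.00 × 1.046 = £51,672.4000
Growing perpetuity: P = D₁ / (r − g) = £51,672.4000 / (0.096 − 0.046) = £1,033,448.00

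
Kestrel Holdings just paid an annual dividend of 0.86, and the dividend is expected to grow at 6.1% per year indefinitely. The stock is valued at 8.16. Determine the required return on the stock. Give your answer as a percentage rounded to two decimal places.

D₁ = 0.86 × 1.061 = 0.9125
P = D₁/(r − g) ⇒ r = D₁/P + g = 0.9125/8.16 + 0.061 = 0.111821 + 0.061 = 0.172821

17.28%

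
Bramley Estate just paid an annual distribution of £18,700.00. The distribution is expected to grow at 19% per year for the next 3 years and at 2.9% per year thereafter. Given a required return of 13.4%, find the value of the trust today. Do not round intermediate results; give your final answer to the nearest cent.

D_1 = 22253.00000
D_2 = 26481.07000
D_3 = 31512.47330
Terminal value at year 3: TV = D_3×(1+g_2)/(r−g_2) = 32426.33503/0.105 = 308822.23834
P_0 = D_1/(1+r)^1 + D_2/(1+r)^2 + D_3/(1+r)^3 + TV/(1+r)^3
    = 19623.45679 + 20592.51638 + 21609.43077 + 211772.42159 = 273597.82553

£273597.83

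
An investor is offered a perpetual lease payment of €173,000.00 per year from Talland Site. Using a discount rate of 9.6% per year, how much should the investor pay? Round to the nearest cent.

Level perpetuity: PV = C / r = €173,000.00 / 0.096 = €1,802,083.33

€1802083.33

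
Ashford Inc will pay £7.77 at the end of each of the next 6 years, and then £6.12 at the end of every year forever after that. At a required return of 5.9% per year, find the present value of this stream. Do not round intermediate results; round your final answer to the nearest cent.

£111.87

PV of 6-year annuity: £7.77 × [1 − (1+0.059)^−6] / 0.059 = 38.32795
Perpetuity value at year 6: £6.12 / 0.059 = 103.72881
PV of perpetuity: 103.72881 / (1+0.059)^6 = 73.54000
Total PV = 38.32795 + 73.54000 = 111.86795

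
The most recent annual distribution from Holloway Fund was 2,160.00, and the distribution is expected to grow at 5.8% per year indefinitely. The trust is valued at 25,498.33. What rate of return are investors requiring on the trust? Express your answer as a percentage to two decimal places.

14.76%

D₁ = 2,160.00 × 1.058 = 2,285.2800
P = D₁/(r − g) ⇒ r = D₁/P + g = 2,285.2800/25,498.33 + 0.058 = 0.089625 + 0.058 = 0.147625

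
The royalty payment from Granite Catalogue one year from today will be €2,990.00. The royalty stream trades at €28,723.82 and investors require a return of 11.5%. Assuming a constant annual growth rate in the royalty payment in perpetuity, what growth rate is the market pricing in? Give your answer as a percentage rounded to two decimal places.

1.09%

P = D₁/(r−g) ⇒ g = r − D₁/P = 0.115 − €2,990.00/€28,723.82 = 0.010905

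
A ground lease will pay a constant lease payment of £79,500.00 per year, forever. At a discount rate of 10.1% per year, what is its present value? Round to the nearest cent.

£787128.71

Level perpetuity: PV = C / r = £79,500.00 / 0.101 = £787,128.71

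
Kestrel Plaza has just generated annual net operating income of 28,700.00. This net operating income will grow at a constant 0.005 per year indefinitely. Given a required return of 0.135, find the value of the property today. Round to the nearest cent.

221873.08

D₁ = D₀ × (1 + g) = 28,700.00 × 1.005 = 28,843.5000
Growing perpetuity: P = D₁ / (r − g) = 28,843.5000 / (0.135 − 0.005) = 221,873.08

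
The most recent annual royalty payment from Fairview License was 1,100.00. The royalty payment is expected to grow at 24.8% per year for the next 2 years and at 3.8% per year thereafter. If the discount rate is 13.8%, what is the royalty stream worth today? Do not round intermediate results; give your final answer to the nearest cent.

16261.29

D_1 = 1372.80000
D_2 = 1713.25440
Terminal value at year 2: TV = D_2×(1+g_2)/(r−g_2) = 1778.35807/0.1 = 17783.58067
P_0 = D_1/(1+r)^1 + D_2/(1+r)^2 + TV/(1+r)^2
    = 1206.32689 + 1322.93142 + 13732.02816 = 16261.28647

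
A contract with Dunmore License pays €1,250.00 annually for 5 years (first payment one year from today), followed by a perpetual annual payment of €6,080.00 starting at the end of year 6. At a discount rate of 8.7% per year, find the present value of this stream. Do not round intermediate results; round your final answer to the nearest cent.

PV of 5-year annuity: €1,250.00 × [1 − (1+0.087)^−5] / 0.087 = 4900.14766
Perpetuity value at year 5: €6,080.00 / 0.087 = 69885.05747
PV of perpetuity: 69885.05747 / (1+0.087)^5 = 46050.73924
Total PV = 4900.14766 + 46050.73924 = 50950.88690

€50950.89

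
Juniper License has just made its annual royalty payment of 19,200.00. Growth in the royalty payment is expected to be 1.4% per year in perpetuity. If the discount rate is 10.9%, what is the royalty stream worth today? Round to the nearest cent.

D₁ = D₀ × (1 + g) = 19,200.00 × 1.014 = 19,468.8000
Growing perpetuity: P = D₁ / (r − g) = 19,468.8000 / (0.109 − 0.014) = 204,934.74

204934.74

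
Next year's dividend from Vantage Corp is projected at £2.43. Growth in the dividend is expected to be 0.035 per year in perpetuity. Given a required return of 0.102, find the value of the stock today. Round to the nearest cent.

£36.27

Growing perpetuity: P = D₁ / (r − g) = £2.4300 / (0.102 − 0.035) = £36.27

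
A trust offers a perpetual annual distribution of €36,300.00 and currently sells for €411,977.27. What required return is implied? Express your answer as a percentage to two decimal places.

8.81%

P = C/r ⇒ r = C/P = €36,300.00/€411,977.27 = 0.088112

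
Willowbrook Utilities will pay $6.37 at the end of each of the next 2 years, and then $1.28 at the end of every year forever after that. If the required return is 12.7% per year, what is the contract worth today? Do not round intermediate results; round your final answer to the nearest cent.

$18.60

PV of 2-year annuity: $6.37 × [1 − (1+0.127)^−2] / 0.127 = 10.66741
Perpetuity value at year 2: $1.28 / 0.127 = 10.07874
PV of perpetuity: 10.07874 / (1+0.127)^2 = 7.93521
Total PV = 10.66741 + 7.93521 = 18.60262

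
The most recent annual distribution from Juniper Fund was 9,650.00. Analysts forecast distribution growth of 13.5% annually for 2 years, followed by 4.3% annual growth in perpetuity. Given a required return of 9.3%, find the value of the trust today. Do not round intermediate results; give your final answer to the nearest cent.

D_1 = 10952.75000
D_2 = 12431.37125
Terminal value at year 2: TV = D_2×(1+g_2)/(r−g_2) = 12965.92021/0.05 = 259318.40428
P_0 = D_1/(1+r)^1 + D_2/(1+r)^2 + TV/(1+r)^2
    = 10020.81427 + 10405.87758 + 217066.60640 = 237493.29826

237493.30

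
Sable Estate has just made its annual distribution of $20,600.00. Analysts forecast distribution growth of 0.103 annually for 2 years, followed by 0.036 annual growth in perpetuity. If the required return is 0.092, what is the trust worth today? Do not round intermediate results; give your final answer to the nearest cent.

D_1 = 22721.80000
D_2 = 25062.14540
Terminal value at year 2: TV = D_2×(1+g_2)/(r−g_2) = 25964.38263/0.056 = 463649.68990
P_0 = D_1/(1+r)^1 + D_2/(1+r)^2 + TV/(1+r)^2
    = 20807.50916 + 21017.10861 + 388816.50926 = 430641.12703

$430641.13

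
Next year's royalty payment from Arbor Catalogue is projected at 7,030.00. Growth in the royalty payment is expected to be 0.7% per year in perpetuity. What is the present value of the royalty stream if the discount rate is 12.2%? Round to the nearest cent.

Growing perpetuity: P = D₁ / (r − g) = 7,030.0000 / (0.122 − 0.007) = 61,130.43

61130.43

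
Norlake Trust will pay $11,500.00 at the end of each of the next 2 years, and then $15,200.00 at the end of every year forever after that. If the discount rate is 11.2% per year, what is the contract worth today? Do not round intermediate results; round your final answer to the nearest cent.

PV of 2-year annuity: $11,500.00 × [1 − (1+0.112)^−2] / 0.112 = 19641.84048
Perpetuity value at year 2: $15,200.00 / 0.112 = 135714.28571
PV of perpetuity: 135714.28571 / (1+0.112)^2 = 109752.89655
Total PV = 19641.84048 + 109752.89655 = 129394.73704

$129394.74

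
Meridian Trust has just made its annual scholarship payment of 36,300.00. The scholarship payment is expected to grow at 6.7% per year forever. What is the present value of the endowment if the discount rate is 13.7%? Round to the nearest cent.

D₁ = D₀ × (1 + g) = 36,300.00 × 1.067 = 38,732.1000
Growing perpetuity: P = D₁ / (r − g) = 38,732.1000 / (0.137 − 0.067) = 553,315.71

553315.71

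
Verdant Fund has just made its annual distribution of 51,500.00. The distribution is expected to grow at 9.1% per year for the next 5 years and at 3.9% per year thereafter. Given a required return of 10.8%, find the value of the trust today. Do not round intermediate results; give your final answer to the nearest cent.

D_1 = 56186.50000
D_2 = 61299.47150
D_3 = 66877.72341
D_4 = 72963.59624
D_5 = 79603.28349
Terminal value at year 5: TV = D_5×(1+g_2)/(r−g_2) = 82707.81155/0.069 = 1198663.93551
P_0 = D_1/(1+r)^1 + D_2/(1+r)^2 + D_3/(1+r)^3 + D_4/(1+r)^4 + D_5/(1+r)^5 + TV/(1+r)^5
    = 50709.83755 + 49931.79852 + 49165.69692 + 48411.34958 + 47668.57617 + 717792.03827 = 963679.29701

963679.30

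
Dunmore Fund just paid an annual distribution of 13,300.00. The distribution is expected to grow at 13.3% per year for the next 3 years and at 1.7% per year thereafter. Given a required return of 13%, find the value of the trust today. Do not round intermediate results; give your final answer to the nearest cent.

D_1 = 15068.90000
D_2 = 17073.06370
D_3 = 19343.78117
Terminal value at year 3: TV = D_3×(1+g_2)/(r−g_2) = 19672.62545/0.113 = 174094.03055
P_0 = D_1/(1+r)^1 + D_2/(1+r)^2 + D_3/(1+r)^3 + TV/(1+r)^3
    = 13335.30973 + 13370.71321 + 13406.21068 + 120655.89612 = 160768.12975

160768.13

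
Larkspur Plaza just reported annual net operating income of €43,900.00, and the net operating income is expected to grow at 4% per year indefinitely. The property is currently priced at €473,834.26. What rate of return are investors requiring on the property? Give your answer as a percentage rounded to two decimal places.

13.64%

D₁ = €43,900.00 × 1.04 = €45,656.0000
P = D₁/(r − g) ⇒ r = D₁/P + g = €45,656.0000/€473,834.26 + 0.04 = 0.096354 + 0.04 = 0.136354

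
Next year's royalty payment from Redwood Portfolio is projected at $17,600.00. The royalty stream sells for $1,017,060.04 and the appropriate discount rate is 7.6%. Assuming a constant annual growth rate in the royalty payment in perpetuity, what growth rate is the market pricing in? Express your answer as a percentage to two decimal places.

5.87%

P = D₁/(r−g) ⇒ g = r − D₁/P = 0.076 − $17,600.00/$1,017,060.04 = 0.058695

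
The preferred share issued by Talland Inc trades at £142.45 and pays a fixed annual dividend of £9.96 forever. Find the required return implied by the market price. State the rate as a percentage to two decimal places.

6.99%

P = C/r ⇒ r = C/P = £9.96/£142.45 = 0.069919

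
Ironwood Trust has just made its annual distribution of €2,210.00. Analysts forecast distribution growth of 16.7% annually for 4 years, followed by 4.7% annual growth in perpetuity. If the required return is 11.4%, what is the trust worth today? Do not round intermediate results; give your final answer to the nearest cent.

D_1 = 2579.07000
D_2 = 3009.77469
D_3 = 3512.40706
D_4 = 4098.97904
Terminal value at year 4: TV = D_4×(1+g_2)/(r−g_2) = 4291.63106/0.067 = 64054.19489
P_0 = D_1/(1+r)^1 + D_2/(1+r)^2 + D_3/(1+r)^3 + D_4/(1+r)^4 + TV/(1+r)^4
    = 2315.14363 + 2425.28960 + 2540.67591 + 2661.55187 + 41591.71356 = 51534.37456

€51534.37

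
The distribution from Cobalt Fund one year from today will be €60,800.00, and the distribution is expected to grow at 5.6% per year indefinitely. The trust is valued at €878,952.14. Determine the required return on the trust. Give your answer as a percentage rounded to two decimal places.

P = D₁/(r − g) ⇒ r = D₁/P + g = €60,800.0000/€878,952.14 + 0.056 = 0.069173 + 0.056 = 0.125173

12.52%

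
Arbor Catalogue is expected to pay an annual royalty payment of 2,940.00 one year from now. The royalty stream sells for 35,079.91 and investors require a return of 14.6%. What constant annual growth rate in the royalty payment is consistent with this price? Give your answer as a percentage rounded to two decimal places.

P = D₁/(r−g) ⇒ g = r − D₁/P = 0.146 − 2,940.00/35,079.91 = 0.062191

6.22%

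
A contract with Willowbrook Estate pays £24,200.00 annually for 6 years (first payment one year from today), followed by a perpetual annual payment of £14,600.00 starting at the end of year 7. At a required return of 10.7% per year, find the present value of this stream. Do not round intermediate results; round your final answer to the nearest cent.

PV of 6-year annuity: £24,200.00 × [1 − (1+0.107)^−6] / 0.107 = 103269.92783
Perpetuity value at year 6: £14,600.00 / 0.107 = 136448.59813
PV of perpetuity: 136448.59813 / (1+0.107)^6 = 74145.25324
Total PV = 103269.92783 + 74145.25324 = 177415.18107

£177415.18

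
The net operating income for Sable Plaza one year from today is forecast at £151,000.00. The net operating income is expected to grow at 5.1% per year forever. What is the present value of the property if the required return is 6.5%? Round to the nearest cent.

£10785714.29

Growing perpetuity: P = D₁ / (r − g) = £151,000.0000 / (0.065 − 0.051) = £10,785,714.29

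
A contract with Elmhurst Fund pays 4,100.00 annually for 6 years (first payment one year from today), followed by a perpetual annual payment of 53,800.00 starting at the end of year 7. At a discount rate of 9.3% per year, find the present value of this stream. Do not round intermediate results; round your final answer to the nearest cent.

357524.61

PV of 6-year annuity: 4,100.00 × [1 − (1+0.093)^−6] / 0.093 = 18228.91428
Perpetuity value at year 6: 53,800.00 / 0.093 = 578494.62366
PV of perpetuity: 578494.62366 / (1+0.093)^6 = 339295.69975
Total PV = 18228.91428 + 339295.69975 = 357524.61403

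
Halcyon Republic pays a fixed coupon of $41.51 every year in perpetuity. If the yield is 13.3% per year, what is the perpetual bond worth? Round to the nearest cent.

$312.11

Level perpetuity: PV = C / r = $41.51 / 0.133 = $312.11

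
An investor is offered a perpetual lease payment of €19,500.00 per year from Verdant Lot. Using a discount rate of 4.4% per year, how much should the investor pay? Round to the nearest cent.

€443181.82

Level perpetuity: PV = C / r = €19,500.00 / 0.044 = €443,181.82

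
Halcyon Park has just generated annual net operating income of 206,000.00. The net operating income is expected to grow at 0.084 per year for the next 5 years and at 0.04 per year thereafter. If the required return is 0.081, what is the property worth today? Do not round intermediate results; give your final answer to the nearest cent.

D_1 = 223304.00000
D_2 = 242061.53600
D_3 = 262394.70502
D_4 = 284435.86025
D_5 = 308328.47251
Terminal value at year 5: TV = D_5×(1+g_2)/(r−g_2) = 320661.61141/0.041 = 7821014.91236
P_0 = D_1/(1+r)^1 + D_2/(1+r)^2 + D_3/(1+r)^3 + D_4/(1+r)^4 + D_5/(1+r)^5 + TV/(1+r)^5
    = 206571.69288 + 207144.97232 + 207719.84273 + 208296.30853 + 208874.37414 + 5298276.80755 = 6336883.99816

6336884.00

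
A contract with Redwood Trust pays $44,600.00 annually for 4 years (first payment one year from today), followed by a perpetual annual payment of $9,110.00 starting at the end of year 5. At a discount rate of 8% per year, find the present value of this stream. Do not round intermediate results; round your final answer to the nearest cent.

$231422.38

PV of 4-year annuity: $44,600.00 × [1 − (1+0.08)^−4] / 0.08 = 147720.85707
Perpetuity value at year 4: $9,110.00 / 0.08 = 113875.00000
PV of perpetuity: 113875.00000 / (1+0.08)^4 = 83701.52449
Total PV = 147720.85707 + 83701.52449 = 231422.38155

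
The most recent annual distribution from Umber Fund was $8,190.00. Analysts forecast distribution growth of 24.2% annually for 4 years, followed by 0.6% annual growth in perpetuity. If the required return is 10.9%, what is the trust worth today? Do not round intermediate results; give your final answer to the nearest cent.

$169668.35

D_1 = 10171.98000
D_2 = 12633.59916
D_3 = 15690.93016
D_4 = 19488.13525
Terminal value at year 4: TV = D_4×(1+g_2)/(r−g_2) = 19605.06407/0.103 = 190340.42783
P_0 = D_1/(1+r)^1 + D_2/(1+r)^2 + D_3/(1+r)^3 + D_4/(1+r)^4 + TV/(1+r)^4
    = 9172.20920 + 10272.21264 + 11504.13716 + 12883.80374 + 125835.98603 = 169668.34877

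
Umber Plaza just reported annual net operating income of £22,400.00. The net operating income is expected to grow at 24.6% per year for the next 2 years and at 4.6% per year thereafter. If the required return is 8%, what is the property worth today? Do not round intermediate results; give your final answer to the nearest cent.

D_1 = 27910.40000
D_2 = 34776.35840
Terminal value at year 2: TV = D_2×(1+g_2)/(r−g_2) = 36376.07089/0.034 = 1069884.43784
P_0 = D_1/(1+r)^1 + D_2/(1+r)^2 + TV/(1+r)^2
    = 25842.96296 + 29815.12209 + 917253.46179 = 972911.54684

£972911.55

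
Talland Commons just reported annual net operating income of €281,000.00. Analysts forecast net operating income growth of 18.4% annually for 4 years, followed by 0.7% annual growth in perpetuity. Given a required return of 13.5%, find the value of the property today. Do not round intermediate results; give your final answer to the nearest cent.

€3868540.77

D_1 = 332704.00000
D_2 = 393921.53600
D_3 = 466403.09862
D_4 = 552221.26877
Terminal value at year 4: TV = D_4×(1+g_2)/(r−g_2) = 556086.81765/0.128 = 4344428.26291
P_0 = D_1/(1+r)^1 + D_2/(1+r)^2 + D_3/(1+r)^3 + D_4/(1+r)^4 + TV/(1+r)^4
    = 293131.27753 + 305786.28423 + 318987.63042 + 332758.90257 + 2617876.67881 = 3868540.77356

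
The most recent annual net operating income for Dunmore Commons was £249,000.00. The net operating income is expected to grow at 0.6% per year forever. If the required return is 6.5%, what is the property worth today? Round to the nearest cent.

£4245661.02

D₁ = D₀ × (1 + g) = £249,000.00 × 1.006 = £250,494.0000
Growing perpetuity: P = D₁ / (r − g) = £250,494.0000 / (0.065 − 0.006) = £4,245,661.02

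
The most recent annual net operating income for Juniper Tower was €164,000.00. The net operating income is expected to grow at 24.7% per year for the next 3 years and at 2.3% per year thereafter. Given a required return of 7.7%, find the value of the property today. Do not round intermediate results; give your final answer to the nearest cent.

€5486873.45

D_1 = 204508.00000
D_2 = 255021.47600
D_3 = 318011.78057
Terminal value at year 3: TV = D_3×(1+g_2)/(r−g_2) = 325326.05153/0.054 = 6024556.50973
P_0 = D_1/(1+r)^1 + D_2/(1+r)^2 + D_3/(1+r)^3 + TV/(1+r)^3
    = 189886.72238 + 219859.55692 + 254563.47955 + 4822563.69601 = 5486873.45487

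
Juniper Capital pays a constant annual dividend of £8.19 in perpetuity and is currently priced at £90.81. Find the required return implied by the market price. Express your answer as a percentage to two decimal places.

9.02%

P = C/r ⇒ r = C/P = £8.19/£90.81 = 0.090188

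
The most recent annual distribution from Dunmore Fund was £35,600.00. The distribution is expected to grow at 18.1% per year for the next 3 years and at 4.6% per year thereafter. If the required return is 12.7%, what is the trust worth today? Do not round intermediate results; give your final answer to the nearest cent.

D_1 = 42043.60000
D_2 = 49653.49160
D_3 = 58640.77358
Terminal value at year 3: TV = D_3×(1+g_2)/(r−g_2) = 61338.24916/0.081 = 757262.33536
P_0 = D_1/(1+r)^1 + D_2/(1+r)^2 + D_3/(1+r)^3 + TV/(1+r)^3
    = 37305.76752 + 39093.26659 + 40966.41335 + 529023.06619 = 646388.51365

£646388.51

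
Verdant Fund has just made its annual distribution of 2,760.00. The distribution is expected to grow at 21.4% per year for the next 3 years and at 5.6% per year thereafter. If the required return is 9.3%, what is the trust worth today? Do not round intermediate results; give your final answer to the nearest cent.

118188.44

D_1 = 3350.64000
D_2 = 4067.67696
D_3 = 4938.15983
Terminal value at year 3: TV = D_3×(1+g_2)/(r−g_2) = 5214.69678/0.037 = 140937.75081
P_0 = D_1/(1+r)^1 + D_2/(1+r)^2 + D_3/(1+r)^3 + TV/(1+r)^3
    = 3065.54437 + 3404.91388 + 3781.85311 + 107936.13198 = 118188.44335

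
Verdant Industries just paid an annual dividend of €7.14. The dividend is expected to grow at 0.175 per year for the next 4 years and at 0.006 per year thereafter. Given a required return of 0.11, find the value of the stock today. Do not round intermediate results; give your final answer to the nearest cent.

D_1 = 8.38950
D_2 = 9.85766
D_3 = 11.58275
D_4 = 13.60974
Terminal value at year 4: TV = D_4×(1+g_2)/(r−g_2) = 13.69139/0.104 = 131.64802
P_0 = D_1/(1+r)^1 + D_2/(1+r)^2 + D_3/(1+r)^3 + D_4/(1+r)^4 + TV/(1+r)^4
    = 7.55811 + 8.00070 + 8.46921 + 8.96515 + 86.72063 = 119.71380

€119.71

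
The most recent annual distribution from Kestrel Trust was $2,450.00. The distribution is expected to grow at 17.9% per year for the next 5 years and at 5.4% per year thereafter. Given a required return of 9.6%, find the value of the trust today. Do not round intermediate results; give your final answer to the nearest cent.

D_1 = 2888.55000
D_2 = 3405.60045
D_3 = 4015.20293
D_4 = 4733.92426
D_5 = 5581.29670
Terminal value at year 5: TV = D_5×(1+g_2)/(r−g_2) = 5882.68672/0.042 = 140063.96949
P_0 = D_1/(1+r)^1 + D_2/(1+r)^2 + D_3/(1+r)^3 + D_4/(1+r)^4 + D_5/(1+r)^5 + TV/(1+r)^5
    = 2635.53832 + 2835.12745 + 3049.83144 + 3280.79495 + 3529.24932 + 88567.35186 = 103897.89333

$103897.89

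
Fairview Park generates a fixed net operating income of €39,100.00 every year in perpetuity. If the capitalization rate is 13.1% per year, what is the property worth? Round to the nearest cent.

Level perpetuity: PV = C / r = €39,100.00 / 0.131 = €298,473.28

€298473.28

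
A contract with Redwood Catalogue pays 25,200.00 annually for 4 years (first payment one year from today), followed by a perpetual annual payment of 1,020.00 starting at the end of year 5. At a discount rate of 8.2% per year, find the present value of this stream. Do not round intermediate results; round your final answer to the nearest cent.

PV of 4-year annuity: 25,200.00 × [1 − (1+0.082)^−4] / 0.082 = 83095.37093
Perpetuity value at year 4: 1,020.00 / 0.082 = 12439.02439
PV of perpetuity: 12439.02439 / (1+0.082)^4 = 9075.64033
Total PV = 83095.37093 + 9075.64033 = 92171.01126

92171.01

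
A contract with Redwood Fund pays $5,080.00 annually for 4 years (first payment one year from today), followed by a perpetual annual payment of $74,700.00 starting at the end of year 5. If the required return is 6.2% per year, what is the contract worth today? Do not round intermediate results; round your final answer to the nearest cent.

PV of 4-year annuity: $5,080.00 × [1 − (1+0.062)^−4] / 0.062 = 17522.42022
Perpetuity value at year 4: $74,700.00 / 0.062 = 1204838.70968
PV of perpetuity: 1204838.70968 / (1+0.062)^4 = 947176.34934
Total PV = 17522.42022 + 947176.34934 = 964698.76956

$964698.77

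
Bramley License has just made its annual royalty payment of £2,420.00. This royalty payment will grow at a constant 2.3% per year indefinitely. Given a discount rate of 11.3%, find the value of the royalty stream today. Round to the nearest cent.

D₁ = D₀ × (1 + g) = £2,420.00 × 1.023 = £2,475.6600
Growing perpetuity: P = D₁ / (r − g) = £2,475.6600 / (0.113 − 0.023) = £27,507.33

£27507.33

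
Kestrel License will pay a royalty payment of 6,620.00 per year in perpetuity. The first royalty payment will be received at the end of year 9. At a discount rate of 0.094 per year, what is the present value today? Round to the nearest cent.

34323.50

Value at end of year 8: C / r = 6,620.00 / 0.094 = 70,425.5319
Discount to today: PV = 70,425.5319 / (1 + 0.094)^8 = 70,425.5319 / 2.051817 = 34,323.50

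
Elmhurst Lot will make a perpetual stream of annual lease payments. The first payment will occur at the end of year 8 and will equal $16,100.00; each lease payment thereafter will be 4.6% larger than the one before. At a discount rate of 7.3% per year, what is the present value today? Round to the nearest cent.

Value at end of year 7: C₁ / (r − g) = $16,100.00 / (0.073 − 0.046) = $596,296.2963
Discount to today: PV = $596,296.2963 / (1 + 0.073)^7 = $596,296.2963 / 1.637563 = $364,136.37

$364136.37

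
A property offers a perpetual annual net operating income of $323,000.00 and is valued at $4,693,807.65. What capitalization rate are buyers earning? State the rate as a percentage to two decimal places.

P = C/r ⇒ r = C/P = $323,000.00/$4,693,807.65 = 0.068814

6.88%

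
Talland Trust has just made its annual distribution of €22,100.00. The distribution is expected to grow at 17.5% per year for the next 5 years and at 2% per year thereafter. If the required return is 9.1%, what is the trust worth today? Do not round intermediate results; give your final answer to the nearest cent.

D_1 = 25967.50000
D_2 = 30511.81250
D_3 = 35851.37969
D_4 = 42125.37113
D_5 = 49497.31108
Terminal value at year 5: TV = D_5×(1+g_2)/(r−g_2) = 50487.25730/0.071 = 711088.13102
P_0 = D_1/(1+r)^1 + D_2/(1+r)^2 + D_3/(1+r)^3 + D_4/(1+r)^4 + D_5/(1+r)^5 + TV/(1+r)^5
    = 23801.55820 + 25634.12547 + 27607.78866 + 29733.41125 + 32022.69315 + 460044.32406 = 598843.90079

€598843.90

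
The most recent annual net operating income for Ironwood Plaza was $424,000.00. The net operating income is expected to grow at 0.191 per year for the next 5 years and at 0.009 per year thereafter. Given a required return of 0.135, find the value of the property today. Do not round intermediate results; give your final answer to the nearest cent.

D_1 = 504984.00000
D_2 = 601435.94400
D_3 = 716310.20930
D_4 = 853125.45928
D_5 = 1016072.42200
Terminal value at year 5: TV = D_5×(1+g_2)/(r−g_2) = 1025217.07380/0.126 = 8136643.44287
P_0 = D_1/(1+r)^1 + D_2/(1+r)^2 + D_3/(1+r)^3 + D_4/(1+r)^4 + D_5/(1+r)^5 + TV/(1+r)^5
    = 444919.82379 + 466871.81509 + 489906.90024 + 514078.51823 + 539442.74468 + 4319823.24907 = 6775043.05110

$6775043.05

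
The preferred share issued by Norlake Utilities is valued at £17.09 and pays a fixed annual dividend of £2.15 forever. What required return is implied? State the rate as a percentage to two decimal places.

P = C/r ⇒ r = C/P = £2.15/£17.09 = 0.125805

12.58%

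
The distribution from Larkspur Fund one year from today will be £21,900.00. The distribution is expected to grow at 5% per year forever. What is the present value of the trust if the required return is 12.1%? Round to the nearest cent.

£308450.70

Growing perpetuity: P = D₁ / (r − g) = £21,900.0000 / (0.121 − 0.05) = £308,450.70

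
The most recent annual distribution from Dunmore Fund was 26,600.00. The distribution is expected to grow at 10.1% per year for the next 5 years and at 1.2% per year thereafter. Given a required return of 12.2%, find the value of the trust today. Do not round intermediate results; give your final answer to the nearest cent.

D_1 = 29286.60000
D_2 = 32244.54660
D_3 = 35501.24581
D_4 = 39086.87163
D_5 = 43034.64567
Terminal value at year 5: TV = D_5×(1+g_2)/(r−g_2) = 43551.06142/0.11 = 395918.74015
P_0 = D_1/(1+r)^1 + D_2/(1+r)^2 + D_3/(1+r)^3 + D_4/(1+r)^4 + D_5/(1+r)^5 + TV/(1+r)^5
    = 26102.13904 + 25613.59633 + 25134.19747 + 24663.77131 + 24202.14992 + 222659.77929 = 348375.63335

348375.63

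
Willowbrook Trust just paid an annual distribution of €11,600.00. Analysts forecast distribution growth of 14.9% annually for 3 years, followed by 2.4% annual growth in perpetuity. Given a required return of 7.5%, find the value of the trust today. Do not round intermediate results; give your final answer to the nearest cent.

D_1 = 13328.40000
D_2 = 15314.33160
D_3 = 17596.16701
Terminal value at year 3: TV = D_3×(1+g_2)/(r−g_2) = 18018.47502/0.051 = 353303.43170
P_0 = D_1/(1+r)^1 + D_2/(1+r)^2 + D_3/(1+r)^3 + TV/(1+r)^3
    = 12398.51163 + 13251.99057 + 14164.22062 + 284395.33159 = 324210.05440

€324210.05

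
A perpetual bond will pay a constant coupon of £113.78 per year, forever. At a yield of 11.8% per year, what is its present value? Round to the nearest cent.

Level perpetuity: PV = C / r = £113.78 / 0.118 = £964.24

£964.24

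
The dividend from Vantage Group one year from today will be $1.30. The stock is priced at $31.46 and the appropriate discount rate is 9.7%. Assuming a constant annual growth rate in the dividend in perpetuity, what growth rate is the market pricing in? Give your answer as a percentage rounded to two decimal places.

5.57%

P = D₁/(r−g) ⇒ g = r − D₁/P = 0.097 − $1.30/$31.46 = 0.055678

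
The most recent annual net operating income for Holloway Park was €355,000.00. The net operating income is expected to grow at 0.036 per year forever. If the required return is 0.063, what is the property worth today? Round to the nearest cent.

€13621481.48

D₁ = D₀ × (1 + g) = €355,000.00 × 1.036 = €367,780.0000
Growing perpetuity: P = D₁ / (r − g) = €367,780.0000 / (0.063 − 0.036) = €13,621,481.48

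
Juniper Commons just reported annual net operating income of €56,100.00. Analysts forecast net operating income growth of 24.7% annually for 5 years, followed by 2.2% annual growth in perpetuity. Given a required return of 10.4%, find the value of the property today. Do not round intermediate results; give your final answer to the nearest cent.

€1695792.42

D_1 = 69956.70000
D_2 = 87236.00490
D_3 = 108783.29811
D_4 = 135652.77274
D_5 = 169159.00761
Terminal value at year 5: TV = D_5×(1+g_2)/(r−g_2) = 172880.50578/0.082 = 2108298.85096
P_0 = D_1/(1+r)^1 + D_2/(1+r)^2 + D_3/(1+r)^3 + D_4/(1+r)^4 + D_5/(1+r)^5 + TV/(1+r)^5
    = 63366.57609 + 71574.38440 + 80845.34180 + 91317.15691 + 103145.37560 + 1285543.58374 = 1695792.41854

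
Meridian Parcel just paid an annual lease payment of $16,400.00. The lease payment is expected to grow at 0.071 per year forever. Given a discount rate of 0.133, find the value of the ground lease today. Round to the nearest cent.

$283296.77

D₁ = D₀ × (1 + g) = $16,400.00 × 1.071 = $17,564.4000
Growing perpetuity: P = D₁ / (r − g) = $17,564.4000 / (0.133 − 0.071) = $283,296.77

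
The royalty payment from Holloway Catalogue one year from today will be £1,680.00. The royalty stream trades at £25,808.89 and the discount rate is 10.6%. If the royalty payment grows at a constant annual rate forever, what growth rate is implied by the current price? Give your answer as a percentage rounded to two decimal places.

4.09%

P = D₁/(r−g) ⇒ g = r − D₁/P = 0.106 − £1,680.00/£25,808.89 = 0.040906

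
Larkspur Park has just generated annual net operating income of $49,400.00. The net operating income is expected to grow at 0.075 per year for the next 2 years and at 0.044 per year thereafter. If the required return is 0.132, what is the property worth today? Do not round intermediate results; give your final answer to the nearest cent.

$619991.92

D_1 = 53105.00000
D_2 = 57087.87500
Terminal value at year 2: TV = D_2×(1+g_2)/(r−g_2) = 59599.74150/0.088 = 677269.78977
P_0 = D_1/(1+r)^1 + D_2/(1+r)^2 + TV/(1+r)^2
    = 46912.54417 + 44550.34009 + 528529.03471 = 619991.91897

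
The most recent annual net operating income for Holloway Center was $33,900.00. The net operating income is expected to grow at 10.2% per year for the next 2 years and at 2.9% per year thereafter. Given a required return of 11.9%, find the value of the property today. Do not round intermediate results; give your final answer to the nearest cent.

$442165.60

D_1 = 37357.80000
D_2 = 41168.29560
Terminal value at year 2: TV = D_2×(1+g_2)/(r−g_2) = 42362.17617/0.09 = 470690.84636
P_0 = D_1/(1+r)^1 + D_2/(1+r)^2 + TV/(1+r)^2
    = 33384.98660 + 32877.79734 + 375902.81630 = 442165.60024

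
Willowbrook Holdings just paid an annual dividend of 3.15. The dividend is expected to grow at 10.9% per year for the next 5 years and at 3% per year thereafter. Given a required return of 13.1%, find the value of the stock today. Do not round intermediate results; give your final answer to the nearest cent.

D_1 = 3.49335
D_2 = 3.87413
D_3 = 4.29640
D_4 = 4.76471
D_5 = 5.28407
Terminal value at year 5: TV = D_5×(1+g_2)/(r−g_2) = 5.44259/0.101 = 53.88702
P_0 = D_1/(1+r)^1 + D_2/(1+r)^2 + D_3/(1+r)^3 + D_4/(1+r)^4 + D_5/(1+r)^5 + TV/(1+r)^5
    = 3.08873 + 3.02865 + 2.96973 + 2.91197 + 2.85532 + 29.11864 = 43.97304

43.97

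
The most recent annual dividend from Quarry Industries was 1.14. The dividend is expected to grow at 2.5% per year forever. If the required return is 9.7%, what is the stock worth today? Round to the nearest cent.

D₁ = D₀ × (1 + g) = 1.14 × 1.025 = 1.1685
Growing perpetuity: P = D₁ / (r − g) = 1.1685 / (0.097 − 0.025) = 16.23

16.23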